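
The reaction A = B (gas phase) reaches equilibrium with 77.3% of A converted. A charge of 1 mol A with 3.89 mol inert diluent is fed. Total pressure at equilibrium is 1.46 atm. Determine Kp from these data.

Kp = 3.41

Take 1 mol A as basis and let X be its fractional conversion, so ξ = X.
Species balance: n_A = 1 − X; n_B = X; n_I = 3.89 (inert).
n_T stays at 4.89 (no change in mole number).
At X = 0.773: n_A = 0.227, n_B = 0.773, n_T = 4.89.
p_i = (n_i/n_T)·P. Kp = p_B / (p_A) = 3.41.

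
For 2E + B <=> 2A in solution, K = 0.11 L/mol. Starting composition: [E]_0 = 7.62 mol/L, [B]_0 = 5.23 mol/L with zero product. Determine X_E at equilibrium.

Let X = conversion of E; extent ξ = 7.62X/2 mol/L.
Concentrations: [E] = 7.62 − 7.62X; [B] = 5.23 − 3.81X; [A] = 7.62X.
K = [A]^2 / ([E]^2 [B]).
Equating to 0.11 L/mol: the physical root is X = 0.391.

X = 0.391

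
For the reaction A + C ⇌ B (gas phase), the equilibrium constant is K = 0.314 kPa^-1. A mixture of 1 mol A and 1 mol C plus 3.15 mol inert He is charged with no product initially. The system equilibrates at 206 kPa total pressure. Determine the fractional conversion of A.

Let X = conversion of A (basis 1 mol A); extent of reaction ξ = X.
At extent ξ: n_A = 1 − X; n_C = 1 − X; n_B = X; n_I = 3.15 (inert).
Summing: n_T = 5.15 − X.
y_i = n_i/n_T, p_i = y_i·P. K = p_B / (p_A p_C).
Setting this equal to 0.314 kPa^-1 and taking the physical root (0 < X < 1) gives X = 0.771.

X = 0.771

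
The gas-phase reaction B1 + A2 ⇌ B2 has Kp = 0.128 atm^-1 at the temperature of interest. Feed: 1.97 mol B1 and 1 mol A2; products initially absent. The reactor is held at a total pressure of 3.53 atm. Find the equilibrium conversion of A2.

X = 0.223

Let X = conversion of A2 (basis 1 mol A2); extent of reaction ξ = X.
Moles: n_B1 = 1.97 − X; n_A2 = 1 − X; n_B2 = X.
n_T = Σnᵢ = 2.97 − X.
y_i = n_i/n_T, p_i = y_i·P. Kp = p_B2 / (p_B1 p_A2).
This yields a degree-2 equation in X; solving on (0,1), X = 0.223.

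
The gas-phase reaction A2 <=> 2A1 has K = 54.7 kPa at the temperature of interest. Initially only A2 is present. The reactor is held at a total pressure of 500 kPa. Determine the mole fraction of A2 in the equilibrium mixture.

y_A2 = 0.719

Take 1 mol A2 as basis and let X be its fractional conversion, so ξ = X.
Species balance: n_A2 = 1 − X; n_A1 = 2X.
Total moles n_T = 1 + X.
y_i = n_i/n_T, p_i = y_i·P. K = p_A1^2 / (p_A2).
Substituting and setting equal to 54.7 kPa gives a polynomial in X; the root in (0,1) is X = 0.163.
Then n_A2 = 0.837, n_T = 1.16, so y_A2 = 0.719.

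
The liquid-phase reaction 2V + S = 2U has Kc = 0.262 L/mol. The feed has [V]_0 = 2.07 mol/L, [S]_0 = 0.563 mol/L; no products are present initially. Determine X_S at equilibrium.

Let X = conversion of S; extent ξ = 0.563·X mol/L.
Concentrations: [V] = 2.07 − 1.13X; [S] = 0.563 − 0.563X; [U] = 1.13X.
Kc = [U]^2 / ([V]^2 [S]).
Setting equal to 0.262 and solving for X on (0,1) gives X = 0.417.

X = 0.417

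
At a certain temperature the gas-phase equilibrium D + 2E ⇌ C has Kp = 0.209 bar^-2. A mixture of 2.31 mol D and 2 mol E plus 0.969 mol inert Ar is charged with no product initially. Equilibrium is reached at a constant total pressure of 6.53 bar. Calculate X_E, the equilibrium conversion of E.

X = 0.596

Basis: 2 mol E initially; let X = conversion of E. Extent ξ = X.
Species balance: n_D = 2.31 − X; n_E = 2 − 2X; n_C = X; n_I = 0.969 (inert).
n_T = Σnᵢ = 5.28 − 2X.
y_i = n_i/n_T, p_i = y_i·P. Kp = p_C / (p_D p_E^2).
Setting this equal to 0.209 bar^-2 and taking the physical root (0 < X < 1) gives X = 0.596.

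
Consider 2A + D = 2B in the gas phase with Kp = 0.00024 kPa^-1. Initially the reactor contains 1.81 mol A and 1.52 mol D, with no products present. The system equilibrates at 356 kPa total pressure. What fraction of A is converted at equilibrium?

X = 0.161

Basis: 1.81 mol A initially; let X = conversion of A. Extent ξ = 0.905X.
Moles: n_A = 1.81 − 1.81X; n_D = 1.52 − 0.905X; n_B = 1.81X.
n_T = Σnᵢ = 3.33 − 0.905X.
y_i = n_i/n_T, p_i = y_i·P. Kp = p_B^2 / (p_A^2 p_D).
Substituting and setting equal to 0.00024 kPa^-1 gives a polynomial in X; the root in (0,1) is X = 0.161.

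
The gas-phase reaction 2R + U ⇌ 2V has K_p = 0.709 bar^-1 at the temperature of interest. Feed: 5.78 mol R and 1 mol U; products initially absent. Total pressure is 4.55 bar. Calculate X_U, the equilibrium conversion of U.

X = 0.761

Basis: 1 mol U initially; let X = conversion of U. Extent ξ = X.
Mole table: n_R = 5.78 − 2X; n_U = 1 − X; n_V = 2X.
Summing: n_T = 6.78 − X.
Mole fractions y_i = n_i/n_T; K_p = p_V^2 / (p_R^2 p_U) with p_i = y_i·P.
This yields a degree-3 equation in X; solving on (0,1), X = 0.761.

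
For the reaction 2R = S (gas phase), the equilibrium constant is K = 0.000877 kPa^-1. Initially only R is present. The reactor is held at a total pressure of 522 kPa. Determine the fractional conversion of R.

X = 0.406

Let X = conversion of R (basis 1 mol R); extent of reaction ξ = 0.5X.
At extent ξ: n_R = 1 − X; n_S = 0.5X.
Summing: n_T = 1 − 0.5X.
With p_i = (n_i/n_T)P, K = p_S / (p_R^2).
Substituting and setting equal to 0.000877 kPa^-1 gives a polynomial in X; the root in (0,1) is X = 0.406.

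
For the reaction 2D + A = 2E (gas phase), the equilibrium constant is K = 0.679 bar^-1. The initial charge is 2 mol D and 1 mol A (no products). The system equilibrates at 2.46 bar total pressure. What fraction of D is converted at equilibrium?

X = 0.385

Let X = conversion of D (basis 2 mol D); extent of reaction ξ = X.
Mole table: n_D = 2 − 2X; n_A = 1 − X; n_E = 2X.
Total moles n_T = 3 − X.
y_i = n_i/n_T, p_i = y_i·P. K = p_E^2 / (p_D^2 p_A).
Equating to 0.679 bar^-1 and solving on 0 < X < 1: X = 0.385.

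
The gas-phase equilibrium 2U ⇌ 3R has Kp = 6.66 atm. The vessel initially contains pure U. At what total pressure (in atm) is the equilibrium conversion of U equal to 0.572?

Take 1 mol U as basis and let X be its fractional conversion, so ξ = 0.5X.
At extent ξ: n_U = 1 − X; n_R = 1.5X.
Total moles n_T = 1 + 0.5X.
Kp = p_R^3 / (p_U^2) with p_i = (n_i/n_T)·P.
At X = 0.572: the mole-fraction product g(X) = Π y_i^ν_i = 2.681. Since Kp = g(X)·P^{1}, P = (Kp/g)^(1/1) = (6.66/2.681)^(1/1) = 2.48 atm.

P = 2.48 atm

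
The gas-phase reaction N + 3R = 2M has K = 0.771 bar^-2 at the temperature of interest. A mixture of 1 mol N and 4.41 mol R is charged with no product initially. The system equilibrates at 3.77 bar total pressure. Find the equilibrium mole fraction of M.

y_M = 0.368

Let X = conversion of N (basis 1 mol N); extent of reaction ξ = X.
At extent ξ: n_N = 1 − X; n_R = 4.41 − 3X; n_M = 2X.
Summing: n_T = 5.41 − 2X.
Mole fractions y_i = n_i/n_T; K = p_M^2 / (p_N p_R^3) with p_i = y_i·P.
Substituting and setting equal to 0.771 bar^-2 gives a polynomial in X; the root in (0,1) is X = 0.727.
Then n_M = 1.45, n_T = 3.96, so y_M = 0.368.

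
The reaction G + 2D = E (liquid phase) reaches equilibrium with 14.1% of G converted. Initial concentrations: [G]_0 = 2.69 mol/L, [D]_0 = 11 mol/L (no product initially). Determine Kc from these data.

Let X = conversion of G.
Concentrations: [G] = 2.69 − 2.69X; [D] = 11 − 5.38X; [E] = 2.69X.
At X = 0.141: [G] = 2.31, [D] = 10.2, [E] = 0.379.
Kc = [E] / ([G] [D]^2) = 0.00156 (mol/L)^-2.

Kc = 0.00156 (mol/L)^-2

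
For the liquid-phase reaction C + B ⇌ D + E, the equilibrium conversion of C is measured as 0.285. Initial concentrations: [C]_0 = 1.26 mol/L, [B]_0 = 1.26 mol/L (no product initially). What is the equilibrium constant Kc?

Kc = 0.159

Let X = conversion of C.
Concentrations: [C] = 1.26 − 1.26X; [B] = 1.26 − 1.26X; [D] = 1.26X; [E] = 1.26X.
At X = 0.285: [C] = 0.901, [B] = 0.901, [D] = 0.359, [E] = 0.359.
Kc = [D] [E] / ([C] [B]) = 0.159.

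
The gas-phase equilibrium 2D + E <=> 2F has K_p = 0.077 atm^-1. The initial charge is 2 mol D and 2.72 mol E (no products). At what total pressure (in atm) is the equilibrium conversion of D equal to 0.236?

P = 2.24 atm

Basis: 2 mol D initially; let X = conversion of D. Extent ξ = X.
Mole table: n_D = 2 − 2X; n_E = 2.72 − X; n_F = 2X.
Total moles n_T = 4.72 − X.
K_p = p_F^2 / (p_D^2 p_E) with p_i = (n_i/n_T)·P.
At X = 0.236: the mole-fraction product g(X) = Π y_i^ν_i = 0.1722. Since K_p = g(X)·P^{-1}, P = (g/K_p)^(1/1) = (0.1722/0.077)^(1/1) = 2.24 atm.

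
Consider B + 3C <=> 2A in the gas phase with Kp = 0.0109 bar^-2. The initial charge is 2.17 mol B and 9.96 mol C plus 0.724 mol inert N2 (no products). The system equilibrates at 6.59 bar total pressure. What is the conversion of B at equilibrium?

X = 0.352

Let X = conversion of B (basis 2.17 mol B); extent of reaction ξ = 2.17X.
Species balance: n_B = 2.17 − 2.17X; n_C = 9.96 − 6.51X; n_A = 4.34X; n_I = 0.724 (inert).
Summing: n_T = 12.9 − 4.34X.
Mole fractions y_i = n_i/n_T; Kp = p_A^2 / (p_B p_C^3) with p_i = y_i·P.
This yields a degree-4 equation in X; solving on (0,1), X = 0.352.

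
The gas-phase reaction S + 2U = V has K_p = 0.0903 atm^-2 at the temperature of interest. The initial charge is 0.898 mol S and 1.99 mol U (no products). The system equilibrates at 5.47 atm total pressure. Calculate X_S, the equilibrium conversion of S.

X = 0.462

Take 0.898 mol S as basis and let X be its fractional conversion, so ξ = 0.898X.
At extent ξ: n_S = 0.898 − 0.898X; n_U = 1.99 − 1.8X; n_V = 0.898X.
n_T = Σnᵢ = 2.89 − 1.8X.
With p_i = (n_i/n_T)P, K_p = p_V / (p_S p_U^2).
Setting this equal to 0.0903 atm^-2 and taking the physical root (0 < X < 1) gives X = 0.462.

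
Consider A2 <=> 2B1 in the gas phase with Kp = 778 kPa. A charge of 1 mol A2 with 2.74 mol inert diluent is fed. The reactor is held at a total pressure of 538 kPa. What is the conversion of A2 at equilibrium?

X = 0.697

Basis: 1 mol A2 initially; let X = conversion of A2. Extent ξ = X.
Species balance: n_A2 = 1 − X; n_B1 = 2X; n_I = 2.74 (inert).
Summing: n_T = 3.74 + X.
Mole fractions y_i = n_i/n_T; Kp = p_B1^2 / (p_A2) with p_i = y_i·P.
Substituting and setting equal to 778 kPa gives a polynomial in X; the root in (0,1) is X = 0.697.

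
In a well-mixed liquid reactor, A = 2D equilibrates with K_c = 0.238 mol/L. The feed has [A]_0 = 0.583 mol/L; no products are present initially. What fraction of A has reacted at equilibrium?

X = 0.272

Let X = conversion of A; extent ξ = 0.583·X mol/L.
Concentrations: [A] = 0.583 − 0.583X; [D] = 1.17X.
K_c = [D]^2 / ([A]).
Equating to 0.238 mol/L: the physical root is X = 0.272.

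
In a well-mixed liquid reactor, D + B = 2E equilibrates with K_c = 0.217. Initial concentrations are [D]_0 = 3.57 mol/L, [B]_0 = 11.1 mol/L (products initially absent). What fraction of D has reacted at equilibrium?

X = 0.321

Let X = conversion of D; extent ξ = 3.57·X mol/L.
Concentrations: [D] = 3.57 − 3.57X; [B] = 11.1 − 3.57X; [E] = 7.14X.
K_c = [E]^2 / ([D] [B]).
Solving K_c = 0.217 for X ∈ (0,1): X = 0.321.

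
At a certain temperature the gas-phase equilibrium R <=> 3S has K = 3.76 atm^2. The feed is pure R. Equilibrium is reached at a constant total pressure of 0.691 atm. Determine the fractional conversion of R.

X = 0.762

Let X = conversion of R (basis 1 mol R); extent of reaction ξ = X.
Mole table: n_R = 1 − X; n_S = 3X.
Total moles n_T = 1 + 2X.
Mole fractions y_i = n_i/n_T; K = p_S^3 / (p_R) with p_i = y_i·P.
This yields a degree-3 equation in X; solving on (0,1), X = 0.762.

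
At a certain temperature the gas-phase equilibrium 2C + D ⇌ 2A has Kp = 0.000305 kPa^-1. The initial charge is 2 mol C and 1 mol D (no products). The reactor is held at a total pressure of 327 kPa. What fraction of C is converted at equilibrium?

X = 0.147

Take 2 mol C as basis and let X be its fractional conversion, so ξ = X.
Mole table: n_C = 2 − 2X; n_D = 1 − X; n_A = 2X.
Total moles n_T = 3 − X.
Mole fractions y_i = n_i/n_T; Kp = p_A^2 / (p_C^2 p_D) with p_i = y_i·P.
This yields a degree-3 equation in X; solving on (0,1), X = 0.147.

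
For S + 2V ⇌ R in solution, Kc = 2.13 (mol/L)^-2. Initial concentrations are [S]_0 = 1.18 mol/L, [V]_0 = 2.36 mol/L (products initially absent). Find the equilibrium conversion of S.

X = 0.625

Let X = conversion of S; extent ξ = 1.18·X mol/L.
Concentrations: [S] = 1.18 − 1.18X; [V] = 2.36 − 2.36X; [R] = 1.18X.
Kc = [R] / ([S] [V]^2).
Solving Kc = 2.13 for X ∈ (0,1): X = 0.625.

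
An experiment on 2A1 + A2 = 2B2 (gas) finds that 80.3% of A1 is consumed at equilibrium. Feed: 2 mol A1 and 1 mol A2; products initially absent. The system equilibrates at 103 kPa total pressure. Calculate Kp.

Take 2 mol A1 as basis and let X be its fractional conversion, so ξ = X.
At extent ξ: n_A1 = 2 − 2X; n_A2 = 1 − X; n_B2 = 2X.
Summing: n_T = 3 − X.
At X = 0.803: n_A1 = 0.394, n_A2 = 0.197, n_B2 = 1.61, n_T = 2.2.
p_i = (n_i/n_T)·P. Kp = p_B2^2 / (p_A1^2 p_A2) = 1.8 kPa^-1.

Kp = 1.8 kPa^-1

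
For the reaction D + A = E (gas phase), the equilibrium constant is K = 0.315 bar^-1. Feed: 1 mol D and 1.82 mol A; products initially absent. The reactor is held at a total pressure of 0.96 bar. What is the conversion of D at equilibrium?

Let X = conversion of D (basis 1 mol D); extent of reaction ξ = X.
Moles: n_D = 1 − X; n_A = 1.82 − X; n_E = X.
n_T = Σnᵢ = 2.82 − X.
Mole fractions y_i = n_i/n_T; K = p_E / (p_D p_A) with p_i = y_i·P.
Setting this equal to 0.315 bar^-1 and taking the physical root (0 < X < 1) gives X = 0.159.

X = 0.159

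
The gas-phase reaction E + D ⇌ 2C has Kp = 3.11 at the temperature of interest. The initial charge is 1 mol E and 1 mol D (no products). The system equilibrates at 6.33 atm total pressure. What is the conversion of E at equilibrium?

Basis: 1 mol E initially; let X = conversion of E. Extent ξ = X.
Species balance: n_E = 1 − X; n_D = 1 − X; n_C = 2X.
Since Δν = 0, n_T = 2 throughout.
Mole fractions y_i = n_i/n_T; Kp = p_C^2 / (p_E p_D) with p_i = y_i·P.
Substituting and setting equal to 3.11 gives a polynomial in X; the root in (0,1) is X = 0.469.

X = 0.469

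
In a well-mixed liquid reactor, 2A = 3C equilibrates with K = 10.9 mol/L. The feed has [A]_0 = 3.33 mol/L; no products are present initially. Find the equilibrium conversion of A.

Let X = conversion of A; extent ξ = 3.33X/2 mol/L.
Concentrations: [A] = 3.33 − 3.33X; [C] = 5X.
K = [C]^3 / ([A]^2).
Setting equal to 10.9 and solving for X on (0,1) gives X = 0.567.

X = 0.567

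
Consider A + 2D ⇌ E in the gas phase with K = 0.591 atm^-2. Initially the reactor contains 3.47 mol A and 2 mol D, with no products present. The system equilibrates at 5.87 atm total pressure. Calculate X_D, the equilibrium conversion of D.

X = 0.768

Take 2 mol D as basis and let X be its fractional conversion, so ξ = X.
Mole table: n_A = 3.47 − X; n_D = 2 − 2X; n_E = X.
Total moles n_T = 5.47 − 2X.
With p_i = (n_i/n_T)P, K = p_E / (p_A p_D^2).
Equating to 0.591 atm^-2 and solving on 0 < X < 1: X = 0.768.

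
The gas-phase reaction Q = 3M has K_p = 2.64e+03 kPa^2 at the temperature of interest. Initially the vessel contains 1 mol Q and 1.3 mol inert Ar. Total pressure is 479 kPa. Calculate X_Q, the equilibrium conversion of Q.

Let X = conversion of Q (basis 1 mol Q); extent of reaction ξ = X.
At extent ξ: n_Q = 1 − X; n_M = 3X; n_I = 1.3 (inert).
n_T = Σnᵢ = 2.3 + 2X.
With p_i = (n_i/n_T)P, K_p = p_M^3 / (p_Q).
Setting this equal to 2.64e+03 kPa^2 and taking the physical root (0 < X < 1) gives X = 0.135.

X = 0.135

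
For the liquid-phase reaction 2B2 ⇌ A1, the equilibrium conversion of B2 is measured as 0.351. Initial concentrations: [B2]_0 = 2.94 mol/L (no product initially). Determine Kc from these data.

Let X = conversion of B2.
Concentrations: [B2] = 2.94 − 2.94X; [A1] = 1.47X.
At X = 0.351: [B2] = 1.91, [A1] = 0.516.
Kc = [A1] / ([B2]^2) = 0.142 L/mol.

Kc = 0.142 L/mol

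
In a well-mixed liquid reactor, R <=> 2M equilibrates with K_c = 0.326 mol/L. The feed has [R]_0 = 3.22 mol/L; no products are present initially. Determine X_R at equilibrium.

X = 0.147

Let X = conversion of R; extent ξ = 3.22·X mol/L.
Concentrations: [R] = 3.22 − 3.22X; [M] = 6.44X.
K_c = [M]^2 / ([R]).
This equals 0.326 at X = 0.147 (the root in 0 < X < 1).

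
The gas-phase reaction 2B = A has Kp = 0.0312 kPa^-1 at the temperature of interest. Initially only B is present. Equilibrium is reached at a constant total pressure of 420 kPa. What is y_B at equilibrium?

y_B = 0.241

Let X = conversion of B (basis 1 mol B); extent of reaction ξ = 0.5X.
Species balance: n_B = 1 − X; n_A = 0.5X.
Total moles n_T = 1 − 0.5X.
With p_i = (n_i/n_T)P, Kp = p_A / (p_B^2).
Setting this equal to 0.0312 kPa^-1 and taking the physical root (0 < X < 1) gives X = 0.863.
Then n_B = 0.137, n_T = 0.568, so y_B = 0.241.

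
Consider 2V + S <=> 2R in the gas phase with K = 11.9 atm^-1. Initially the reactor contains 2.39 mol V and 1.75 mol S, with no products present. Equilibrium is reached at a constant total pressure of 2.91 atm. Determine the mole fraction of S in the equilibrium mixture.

y_S = 0.263

Take 2.39 mol V as basis and let X be its fractional conversion, so ξ = 1.2X.
At extent ξ: n_V = 2.39 − 2.39X; n_S = 1.75 − 1.2X; n_R = 2.39X.
Total moles n_T = 4.14 − 1.2X.
y_i = n_i/n_T, p_i = y_i·P. K = p_R^2 / (p_V^2 p_S).
Equating to 11.9 atm^-1 and solving on 0 < X < 1: X = 0.751.
Then n_S = 0.852, n_T = 3.24, so y_S = 0.263.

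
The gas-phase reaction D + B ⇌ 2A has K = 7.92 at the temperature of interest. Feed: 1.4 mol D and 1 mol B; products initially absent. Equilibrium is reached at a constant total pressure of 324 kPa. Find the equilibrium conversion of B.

X = 0.678

Take 1 mol B as basis and let X be its fractional conversion, so ξ = X.
Mole table: n_D = 1.4 − X; n_B = 1 − X; n_A = 2X.
n_T stays at 2.4 (no change in mole number).
Mole fractions y_i = n_i/n_T; K = p_A^2 / (p_D p_B) with p_i = y_i·P.
Setting this equal to 7.92 and taking the physical root (0 < X < 1) gives X = 0.678.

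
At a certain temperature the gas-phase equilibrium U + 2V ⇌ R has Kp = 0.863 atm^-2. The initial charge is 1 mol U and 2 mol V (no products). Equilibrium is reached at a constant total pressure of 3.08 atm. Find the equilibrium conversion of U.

X = 0.611

Take 1 mol U as basis and let X be its fractional conversion, so ξ = X.
Moles: n_U = 1 − X; n_V = 2 − 2X; n_R = X.
Total moles n_T = 3 − 2X.
With p_i = (n_i/n_T)P, Kp = p_R / (p_U p_V^2).
Substituting and setting equal to 0.863 atm^-2 gives a polynomial in X; the root in (0,1) is X = 0.611.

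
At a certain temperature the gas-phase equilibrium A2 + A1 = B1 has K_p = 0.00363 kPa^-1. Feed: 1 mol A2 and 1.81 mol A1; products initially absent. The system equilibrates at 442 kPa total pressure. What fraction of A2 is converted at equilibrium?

Take 1 mol A2 as basis and let X be its fractional conversion, so ξ = X.
Species balance: n_A2 = 1 − X; n_A1 = 1.81 − X; n_B1 = X.
n_T = Σnᵢ = 2.81 − X.
With p_i = (n_i/n_T)P, K_p = p_B1 / (p_A2 p_A1).
Equating to 0.00363 kPa^-1 and solving on 0 < X < 1: X = 0.478.

X = 0.478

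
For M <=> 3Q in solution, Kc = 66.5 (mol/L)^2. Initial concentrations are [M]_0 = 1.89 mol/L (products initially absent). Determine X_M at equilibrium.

Let X = conversion of M; extent ξ = 1.89·X mol/L.
Concentrations: [M] = 1.89 − 1.89X; [Q] = 5.67X.
Kc = [Q]^3 / ([M]).
Solving Kc = 66.5 for X ∈ (0,1): X = 0.633.

X = 0.633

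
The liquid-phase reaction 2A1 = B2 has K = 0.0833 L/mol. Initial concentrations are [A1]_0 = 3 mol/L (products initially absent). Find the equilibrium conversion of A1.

X = 0.268

Let X = conversion of A1; extent ξ = 3X/2 mol/L.
Concentrations: [A1] = 3 − 3X; [B2] = 1.5X.
K = [B2] / ([A1]^2).
This equals 0.0833 at X = 0.268 (the root in 0 < X < 1).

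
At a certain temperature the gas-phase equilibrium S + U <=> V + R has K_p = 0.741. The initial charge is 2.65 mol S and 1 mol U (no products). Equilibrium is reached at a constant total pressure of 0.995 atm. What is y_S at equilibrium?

y_S = 0.539

Let X = conversion of U (basis 1 mol U); extent of reaction ξ = X.
Moles: n_S = 2.65 − X; n_U = 1 − X; n_V = X; n_R = X.
Total moles n_T = 3.65 (Δν = 0, constant).
Mole fractions y_i = n_i/n_T; K_p = p_V p_R / (p_S p_U) with p_i = y_i·P.
Setting this equal to 0.741 and taking the physical root (0 < X < 1) gives X = 0.682.
Then n_S = 1.97, n_T = 3.65, so y_S = 0.539.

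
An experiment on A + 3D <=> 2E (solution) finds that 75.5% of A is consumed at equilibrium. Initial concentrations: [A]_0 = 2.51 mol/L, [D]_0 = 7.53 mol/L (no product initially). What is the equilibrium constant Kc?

Let X = conversion of A.
Concentrations: [A] = 2.51 − 2.51X; [D] = 7.53 − 7.53X; [E] = 5.02X.
At X = 0.755: [A] = 0.615, [D] = 1.84, [E] = 3.79.
Kc = [E]^2 / ([A] [D]^3) = 3.72 (mol/L)^-2.

Kc = 3.72 (mol/L)^-2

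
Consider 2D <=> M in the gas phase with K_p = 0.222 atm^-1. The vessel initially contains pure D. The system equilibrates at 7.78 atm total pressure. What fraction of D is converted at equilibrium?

Let X = conversion of D (basis 1 mol D); extent of reaction ξ = 0.5X.
At extent ξ: n_D = 1 − X; n_M = 0.5X.
n_T = Σnᵢ = 1 − 0.5X.
y_i = n_i/n_T, p_i = y_i·P. K_p = p_M / (p_D^2).
This yields a degree-2 equation in X; solving on (0,1), X = 0.644.

X = 0.644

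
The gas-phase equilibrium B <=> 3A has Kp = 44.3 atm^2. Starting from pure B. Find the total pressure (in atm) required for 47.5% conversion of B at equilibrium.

P = 5.53 atm

Basis: 1 mol B initially; let X = conversion of B. Extent ξ = X.
Species balance: n_B = 1 − X; n_A = 3X.
n_T = Σnᵢ = 1 + 2X.
Kp = p_A^3 / (p_B) with p_i = (n_i/n_T)·P.
At X = 0.475: the mole-fraction product g(X) = Π y_i^ν_i = 1.449. Since Kp = g(X)·P^{2}, P = (Kp/g)^(1/2) = (44.3/1.449)^(1/2) = 5.53 atm.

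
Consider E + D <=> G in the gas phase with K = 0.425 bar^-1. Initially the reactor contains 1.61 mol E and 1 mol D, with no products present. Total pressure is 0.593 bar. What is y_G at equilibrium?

Basis: 1 mol D initially; let X = conversion of D. Extent ξ = X.
Mole table: n_E = 1.61 − X; n_D = 1 − X; n_G = X.
Summing: n_T = 2.61 − X.
Mole fractions y_i = n_i/n_T; K = p_G / (p_E p_D) with p_i = y_i·P.
This yields a degree-2 equation in X; solving on (0,1), X = 0.131.
Then n_G = 0.131, n_T = 2.48, so y_G = 0.053.

y_G = 0.053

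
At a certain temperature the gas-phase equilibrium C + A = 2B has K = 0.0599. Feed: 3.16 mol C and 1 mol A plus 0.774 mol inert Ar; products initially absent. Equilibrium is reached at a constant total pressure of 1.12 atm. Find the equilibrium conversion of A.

X = 0.190

Take 1 mol A as basis and let X be its fractional conversion, so ξ = X.
Species balance: n_C = 3.16 − X; n_A = 1 − X; n_B = 2X; n_I = 0.774 (inert).
n_T stays at 4.93 (no change in mole number).
Mole fractions y_i = n_i/n_T; K = p_B^2 / (p_C p_A) with p_i = y_i·P.
This yields a degree-2 equation in X; solving on (0,1), X = 0.190.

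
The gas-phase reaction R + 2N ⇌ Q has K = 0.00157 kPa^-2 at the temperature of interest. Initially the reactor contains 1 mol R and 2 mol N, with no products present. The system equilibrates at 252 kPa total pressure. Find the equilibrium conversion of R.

X = 0.846

Basis: 1 mol R initially; let X = conversion of R. Extent ξ = X.
At extent ξ: n_R = 1 − X; n_N = 2 − 2X; n_Q = X.
n_T = Σnᵢ = 3 − 2X.
Mole fractions y_i = n_i/n_T; K = p_Q / (p_R p_N^2) with p_i = y_i·P.
Equating to 0.00157 kPa^-2 and solving on 0 < X < 1: X = 0.846.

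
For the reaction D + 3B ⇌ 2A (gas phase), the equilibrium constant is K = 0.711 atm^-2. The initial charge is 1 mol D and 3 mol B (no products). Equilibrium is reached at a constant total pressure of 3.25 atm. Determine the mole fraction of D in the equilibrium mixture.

y_D = 0.159

Let X = conversion of D (basis 1 mol D); extent of reaction ξ = X.
Mole table: n_D = 1 − X; n_B = 3 − 3X; n_A = 2X.
Total moles n_T = 4 − 2X.
With p_i = (n_i/n_T)P, K = p_A^2 / (p_D p_B^3).
This yields a degree-4 equation in X; solving on (0,1), X = 0.532.
Then n_D = 0.468, n_T = 2.94, so y_D = 0.159.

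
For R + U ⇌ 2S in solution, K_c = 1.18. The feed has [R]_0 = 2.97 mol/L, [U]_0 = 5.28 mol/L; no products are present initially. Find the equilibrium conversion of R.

Let X = conversion of R; extent ξ = 2.97·X mol/L.
Concentrations: [R] = 2.97 − 2.97X; [U] = 5.28 − 2.97X; [S] = 5.94X.
K_c = [S]^2 / ([R] [U]).
Equating to 1.18: the physical root is X = 0.459.

X = 0.459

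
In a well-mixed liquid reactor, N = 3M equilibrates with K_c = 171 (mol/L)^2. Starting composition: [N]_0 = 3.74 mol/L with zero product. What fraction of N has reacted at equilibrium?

Let X = conversion of N; extent ξ = 3.74·X mol/L.
Concentrations: [N] = 3.74 − 3.74X; [M] = 11.2X.
K_c = [M]^3 / ([N]).
Equating to 171 (mol/L)^2: the physical root is X = 0.577.

X = 0.577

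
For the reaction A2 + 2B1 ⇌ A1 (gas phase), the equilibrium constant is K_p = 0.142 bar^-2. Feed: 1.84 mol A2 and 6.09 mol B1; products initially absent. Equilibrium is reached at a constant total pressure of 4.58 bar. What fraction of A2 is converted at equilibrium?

Take 1.84 mol A2 as basis and let X be its fractional conversion, so ξ = 1.84X.
Mole table: n_A2 = 1.84 − 1.84X; n_B1 = 6.09 − 3.68X; n_A1 = 1.84X.
n_T = Σnᵢ = 7.93 − 3.68X.
With p_i = (n_i/n_T)P, K_p = p_A1 / (p_A2 p_B1^2).
Substituting and setting equal to 0.142 bar^-2 gives a polynomial in X; the root in (0,1) is X = 0.581.

X = 0.581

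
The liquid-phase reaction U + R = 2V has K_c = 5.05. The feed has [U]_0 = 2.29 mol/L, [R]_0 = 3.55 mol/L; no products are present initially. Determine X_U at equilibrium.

X = 0.641

Let X = conversion of U; extent ξ = 2.29·X mol/L.
Concentrations: [U] = 2.29 − 2.29X; [R] = 3.55 − 2.29X; [V] = 4.58X.
K_c = [V]^2 / ([U] [R]).
Setting equal to 5.05 and solving for X on (0,1) gives X = 0.641.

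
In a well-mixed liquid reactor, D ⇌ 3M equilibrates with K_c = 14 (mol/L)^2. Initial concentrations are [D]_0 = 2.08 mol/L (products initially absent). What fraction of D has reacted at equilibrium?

X = 0.413

Let X = conversion of D; extent ξ = 2.08·X mol/L.
Concentrations: [D] = 2.08 − 2.08X; [M] = 6.24X.
K_c = [M]^3 / ([D]).
Solving K_c = 14 for X ∈ (0,1): X = 0.413.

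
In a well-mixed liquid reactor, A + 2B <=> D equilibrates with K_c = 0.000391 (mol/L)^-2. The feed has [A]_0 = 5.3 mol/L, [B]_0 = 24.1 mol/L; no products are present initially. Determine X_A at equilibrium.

X = 0.164

Let X = conversion of A; extent ξ = 5.3·X mol/L.
Concentrations: [A] = 5.3 − 5.3X; [B] = 24.1 − 10.6X; [D] = 5.3X.
K_c = [D] / ([A] [B]^2).
Setting equal to 0.000391 and solving for X on (0,1) gives X = 0.164.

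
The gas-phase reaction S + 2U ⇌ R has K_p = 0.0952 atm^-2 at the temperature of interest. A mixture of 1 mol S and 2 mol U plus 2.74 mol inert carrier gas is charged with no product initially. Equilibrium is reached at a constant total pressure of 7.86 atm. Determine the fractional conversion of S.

Let X = conversion of S (basis 1 mol S); extent of reaction ξ = X.
Moles: n_S = 1 − X; n_U = 2 − 2X; n_R = X; n_I = 2.74 (inert).
Summing: n_T = 5.74 − 2X.
y_i = n_i/n_T, p_i = y_i·P. K_p = p_R / (p_S p_U^2).
Substituting and setting equal to 0.0952 atm^-2 gives a polynomial in X; the root in (0,1) is X = 0.303.

X = 0.303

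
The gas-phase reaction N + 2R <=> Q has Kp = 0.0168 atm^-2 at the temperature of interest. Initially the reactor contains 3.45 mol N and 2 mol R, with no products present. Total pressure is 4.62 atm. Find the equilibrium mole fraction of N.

y_N = 0.640

Basis: 2 mol R initially; let X = conversion of R. Extent ξ = X.
Species balance: n_N = 3.45 − X; n_R = 2 − 2X; n_Q = X.
Total moles n_T = 5.45 − 2X.
y_i = n_i/n_T, p_i = y_i·P. Kp = p_Q / (p_N p_R^2).
Setting this equal to 0.0168 atm^-2 and taking the physical root (0 < X < 1) gives X = 0.133.
Then n_N = 3.32, n_T = 5.18, so y_N = 0.640.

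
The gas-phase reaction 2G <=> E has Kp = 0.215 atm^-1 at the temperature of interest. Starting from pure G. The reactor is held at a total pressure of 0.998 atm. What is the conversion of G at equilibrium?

Take 1 mol G as basis and let X be its fractional conversion, so ξ = 0.5X.
Mole table: n_G = 1 − X; n_E = 0.5X.
Summing: n_T = 1 − 0.5X.
Mole fractions y_i = n_i/n_T; Kp = p_E / (p_G^2) with p_i = y_i·P.
Setting this equal to 0.215 atm^-1 and taking the physical root (0 < X < 1) gives X = 0.266.

X = 0.266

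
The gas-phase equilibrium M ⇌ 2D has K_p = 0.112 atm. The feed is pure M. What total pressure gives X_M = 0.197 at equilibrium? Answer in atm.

P = 0.693 atm

Let X = conversion of M (basis 1 mol M); extent of reaction ξ = X.
Moles: n_M = 1 − X; n_D = 2X.
n_T = Σnᵢ = 1 + X.
K_p = p_D^2 / (p_M) with p_i = (n_i/n_T)·P.
At X = 0.197: the mole-fraction product g(X) = Π y_i^ν_i = 0.1615. Since K_p = g(X)·P^{1}, P = (K_p/g)^(1/1) = (0.112/0.1615)^(1/1) = 0.693 atm.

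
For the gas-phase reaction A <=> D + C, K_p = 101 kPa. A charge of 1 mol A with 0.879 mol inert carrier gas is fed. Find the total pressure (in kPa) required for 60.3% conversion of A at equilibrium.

Let X = conversion of A (basis 1 mol A); extent of reaction ξ = X.
Species balance: n_A = 1 − X; n_D = X; n_C = X; n_I = 0.879 (inert).
Total moles n_T = 1.88 + X.
K_p = p_D p_C / (p_A) with p_i = (n_i/n_T)·P.
At X = 0.603: the mole-fraction product g(X) = Π y_i^ν_i = 0.369. Since K_p = g(X)·P^{1}, P = (K_p/g)^(1/1) = (101/0.369)^(1/1) = 274 kPa.

P = 274 kPa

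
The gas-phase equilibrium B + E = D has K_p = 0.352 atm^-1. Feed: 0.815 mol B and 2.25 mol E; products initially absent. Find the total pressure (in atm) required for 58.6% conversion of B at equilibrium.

Let X = conversion of B (basis 0.815 mol B); extent of reaction ξ = 0.815X.
Moles: n_B = 0.815 − 0.815X; n_E = 2.25 − 0.815X; n_D = 0.815X.
Summing: n_T = 3.06 − 0.815X.
K_p = p_D / (p_B p_E) with p_i = (n_i/n_T)·P.
At X = 0.586: the mole-fraction product g(X) = Π y_i^ν_i = 2.066. Since K_p = g(X)·P^{-1}, P = (g/K_p)^(1/1) = (2.066/0.352)^(1/1) = 5.87 atm.

P = 5.87 atm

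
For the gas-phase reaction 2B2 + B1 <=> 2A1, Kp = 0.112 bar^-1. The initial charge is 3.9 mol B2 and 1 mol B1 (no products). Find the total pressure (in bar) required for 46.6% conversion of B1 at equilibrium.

Let X = conversion of B1 (basis 1 mol B1); extent of reaction ξ = X.
Moles: n_B2 = 3.9 − 2X; n_B1 = 1 − X; n_A1 = 2X.
n_T = Σnᵢ = 4.9 − X.
Kp = p_A1^2 / (p_B2^2 p_B1) with p_i = (n_i/n_T)·P.
At X = 0.466: the mole-fraction product g(X) = Π y_i^ν_i = 0.8188. Since Kp = g(X)·P^{-1}, P = (g/Kp)^(1/1) = (0.8188/0.112)^(1/1) = 7.31 bar.

P = 7.31 bar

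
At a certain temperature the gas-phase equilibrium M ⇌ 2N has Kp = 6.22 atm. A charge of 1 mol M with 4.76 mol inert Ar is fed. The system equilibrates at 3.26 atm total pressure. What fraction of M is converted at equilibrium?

X = 0.797

Take 1 mol M as basis and let X be its fractional conversion, so ξ = X.
Moles: n_M = 1 − X; n_N = 2X; n_I = 4.76 (inert).
Summing: n_T = 5.76 + X.
Mole fractions y_i = n_i/n_T; Kp = p_N^2 / (p_M) with p_i = y_i·P.
Setting this equal to 6.22 atm and taking the physical root (0 < X < 1) gives X = 0.797.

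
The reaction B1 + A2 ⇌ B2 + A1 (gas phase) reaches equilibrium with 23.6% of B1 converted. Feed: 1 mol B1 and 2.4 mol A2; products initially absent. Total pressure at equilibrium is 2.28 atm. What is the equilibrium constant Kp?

Kp = 0.0337

Let X = conversion of B1 (basis 1 mol B1); extent of reaction ξ = X.
Mole table: n_B1 = 1 − X; n_A2 = 2.4 − X; n_B2 = X; n_A1 = X.
Since Δν = 0, n_T = 3.4 throughout.
At X = 0.236: n_B1 = 0.764, n_A2 = 2.16, n_B2 = 0.236, n_A1 = 0.236, n_T = 3.4.
p_i = (n_i/n_T)·P. Kp = p_B2 p_A1 / (p_B1 p_A2) = 0.0337.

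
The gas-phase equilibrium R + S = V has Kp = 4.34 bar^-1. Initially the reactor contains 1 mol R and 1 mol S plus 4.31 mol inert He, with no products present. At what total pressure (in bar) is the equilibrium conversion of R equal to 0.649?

P = 6.87 bar

Basis: 1 mol R initially; let X = conversion of R. Extent ξ = X.
Mole table: n_R = 1 − X; n_S = 1 − X; n_V = X; n_I = 4.31 (inert).
n_T = Σnᵢ = 6.31 − X.
Kp = p_V / (p_R p_S) with p_i = (n_i/n_T)·P.
At X = 0.649: the mole-fraction product g(X) = Π y_i^ν_i = 29.82. Since Kp = g(X)·P^{-1}, P = (g/Kp)^(1/1) = (29.82/4.34)^(1/1) = 6.87 bar.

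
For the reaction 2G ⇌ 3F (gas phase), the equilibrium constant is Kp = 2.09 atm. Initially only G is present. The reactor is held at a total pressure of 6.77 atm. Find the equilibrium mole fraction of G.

y_G = 0.548

Take 1 mol G as basis and let X be its fractional conversion, so ξ = 0.5X.
Mole table: n_G = 1 − X; n_F = 1.5X.
n_T = Σnᵢ = 1 + 0.5X.
y_i = n_i/n_T, p_i = y_i·P. Kp = p_F^3 / (p_G^2).
Setting this equal to 2.09 atm and taking the physical root (0 < X < 1) gives X = 0.355.
Then n_G = 0.645, n_T = 1.18, so y_G = 0.548.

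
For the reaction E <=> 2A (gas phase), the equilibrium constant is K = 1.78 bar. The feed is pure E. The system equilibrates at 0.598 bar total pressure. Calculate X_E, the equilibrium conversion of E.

X = 0.653

Basis: 1 mol E initially; let X = conversion of E. Extent ξ = X.
Mole table: n_E = 1 − X; n_A = 2X.
Summing: n_T = 1 + X.
y_i = n_i/n_T, p_i = y_i·P. K = p_A^2 / (p_E).
Equating to 1.78 bar and solving on 0 < X < 1: X = 0.653.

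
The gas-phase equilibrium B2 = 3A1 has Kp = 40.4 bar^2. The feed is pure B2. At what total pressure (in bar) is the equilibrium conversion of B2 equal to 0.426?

P = 6.17 bar

Let X = conversion of B2 (basis 1 mol B2); extent of reaction ξ = X.
Moles: n_B2 = 1 − X; n_A1 = 3X.
Summing: n_T = 1 + 2X.
Kp = p_A1^3 / (p_B2) with p_i = (n_i/n_T)·P.
At X = 0.426: the mole-fraction product g(X) = Π y_i^ν_i = 1.06. Since Kp = g(X)·P^{2}, P = (Kp/g)^(1/2) = (40.4/1.06)^(1/2) = 6.17 bar.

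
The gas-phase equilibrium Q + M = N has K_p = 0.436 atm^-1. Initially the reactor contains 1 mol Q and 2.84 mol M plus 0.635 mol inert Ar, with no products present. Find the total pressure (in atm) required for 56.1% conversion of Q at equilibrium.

P = 5.03 atm

Basis: 1 mol Q initially; let X = conversion of Q. Extent ξ = X.
Moles: n_Q = 1 − X; n_M = 2.84 − X; n_N = X; n_I = 0.635 (inert).
Summing: n_T = 4.47 − X.
K_p = p_N / (p_Q p_M) with p_i = (n_i/n_T)·P.
At X = 0.561: the mole-fraction product g(X) = Π y_i^ν_i = 2.195. Since K_p = g(X)·P^{-1}, P = (g/K_p)^(1/1) = (2.195/0.436)^(1/1) = 5.03 atm.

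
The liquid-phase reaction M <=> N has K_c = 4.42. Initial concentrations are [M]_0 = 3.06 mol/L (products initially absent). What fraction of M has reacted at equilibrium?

Let X = conversion of M; extent ξ = 3.06·X mol/L.
Concentrations: [M] = 3.06 − 3.06X; [N] = 3.06X.
K_c = [N] / ([M]).
Setting equal to 4.42 and solving for X on (0,1) gives X = 0.815.

X = 0.815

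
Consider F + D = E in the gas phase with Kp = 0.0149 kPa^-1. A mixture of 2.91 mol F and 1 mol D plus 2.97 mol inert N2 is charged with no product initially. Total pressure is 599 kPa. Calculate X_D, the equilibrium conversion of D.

Basis: 1 mol D initially; let X = conversion of D. Extent ξ = X.
At extent ξ: n_F = 2.91 − X; n_D = 1 − X; n_E = X; n_I = 2.97 (inert).
Summing: n_T = 6.88 − X.
Mole fractions y_i = n_i/n_T; Kp = p_E / (p_F p_D) with p_i = y_i·P.
Equating to 0.0149 kPa^-1 and solving on 0 < X < 1: X = 0.758.

X = 0.758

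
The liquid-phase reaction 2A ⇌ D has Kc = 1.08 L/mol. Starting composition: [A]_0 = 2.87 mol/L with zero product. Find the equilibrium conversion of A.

Let X = conversion of A; extent ξ = 2.87X/2 mol/L.
Concentrations: [A] = 2.87 − 2.87X; [D] = 1.44X.
Kc = [D] / ([A]^2).
Equating to 1.08 L/mol: the physical root is X = 0.671.

X = 0.671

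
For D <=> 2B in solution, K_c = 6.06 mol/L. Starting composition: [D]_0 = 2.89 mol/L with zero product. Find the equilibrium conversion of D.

X = 0.508

Let X = conversion of D; extent ξ = 2.89·X mol/L.
Concentrations: [D] = 2.89 − 2.89X; [B] = 5.78X.
K_c = [B]^2 / ([D]).
Equating to 6.06 mol/L: the physical root is X = 0.508.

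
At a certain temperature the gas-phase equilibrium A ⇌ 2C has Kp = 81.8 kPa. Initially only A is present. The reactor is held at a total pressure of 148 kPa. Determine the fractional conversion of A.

X = 0.348

Basis: 1 mol A initially; let X = conversion of A. Extent ξ = X.
Mole table: n_A = 1 − X; n_C = 2X.
Total moles n_T = 1 + X.
y_i = n_i/n_T, p_i = y_i·P. Kp = p_C^2 / (p_A).
Equating to 81.8 kPa and solving on 0 < X < 1: X = 0.348.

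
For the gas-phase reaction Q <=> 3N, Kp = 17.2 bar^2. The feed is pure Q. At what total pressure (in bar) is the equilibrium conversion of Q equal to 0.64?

Take 1 mol Q as basis and let X be its fractional conversion, so ξ = X.
Moles: n_Q = 1 − X; n_N = 3X.
Summing: n_T = 1 + 2X.
Kp = p_N^3 / (p_Q) with p_i = (n_i/n_T)·P.
At X = 0.64: the mole-fraction product g(X) = Π y_i^ν_i = 3.782. Since Kp = g(X)·P^{2}, P = (Kp/g)^(1/2) = (17.2/3.782)^(1/2) = 2.13 bar.

P = 2.13 bar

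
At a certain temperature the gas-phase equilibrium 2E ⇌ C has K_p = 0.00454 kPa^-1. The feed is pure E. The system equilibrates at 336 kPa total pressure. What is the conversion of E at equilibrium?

Let X = conversion of E (basis 1 mol E); extent of reaction ξ = 0.5X.
At extent ξ: n_E = 1 − X; n_C = 0.5X.
n_T = Σnᵢ = 1 − 0.5X.
Mole fractions y_i = n_i/n_T; K_p = p_C / (p_E^2) with p_i = y_i·P.
Setting this equal to 0.00454 kPa^-1 and taking the physical root (0 < X < 1) gives X = 0.625.

X = 0.625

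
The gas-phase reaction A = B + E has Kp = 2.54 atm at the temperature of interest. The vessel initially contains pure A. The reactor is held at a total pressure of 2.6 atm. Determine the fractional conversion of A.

Let X = conversion of A (basis 1 mol A); extent of reaction ξ = X.
Moles: n_A = 1 − X; n_B = X; n_E = X.
Summing: n_T = 1 + X.
With p_i = (n_i/n_T)P, Kp = p_B p_E / (p_A).
Substituting and setting equal to 2.54 atm gives a polynomial in X; the root in (0,1) is X = 0.703.

X = 0.703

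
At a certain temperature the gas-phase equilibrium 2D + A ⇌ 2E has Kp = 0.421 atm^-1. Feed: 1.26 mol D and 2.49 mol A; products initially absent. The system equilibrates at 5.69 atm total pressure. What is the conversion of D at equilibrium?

Let X = conversion of D (basis 1.26 mol D); extent of reaction ξ = 0.63X.
Species balance: n_D = 1.26 − 1.26X; n_A = 2.49 − 0.63X; n_E = 1.26X.
n_T = Σnᵢ = 3.75 − 0.63X.
Mole fractions y_i = n_i/n_T; Kp = p_E^2 / (p_D^2 p_A) with p_i = y_i·P.
Substituting and setting equal to 0.421 atm^-1 gives a polynomial in X; the root in (0,1) is X = 0.551.

X = 0.551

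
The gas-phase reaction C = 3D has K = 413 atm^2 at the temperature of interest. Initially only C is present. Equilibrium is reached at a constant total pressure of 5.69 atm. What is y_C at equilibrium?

Take 1 mol C as basis and let X be its fractional conversion, so ξ = X.
Mole table: n_C = 1 − X; n_D = 3X.
Total moles n_T = 1 + 2X.
Mole fractions y_i = n_i/n_T; K = p_D^3 / (p_C) with p_i = y_i·P.
Equating to 413 atm^2 and solving on 0 < X < 1: X = 0.829.
Then n_C = 0.171, n_T = 2.66, so y_C = 0.064.

y_C = 0.064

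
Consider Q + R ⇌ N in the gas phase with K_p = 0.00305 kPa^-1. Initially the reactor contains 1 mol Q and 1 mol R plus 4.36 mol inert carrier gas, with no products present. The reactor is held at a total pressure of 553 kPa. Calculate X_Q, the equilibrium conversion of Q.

X = 0.182

Take 1 mol Q as basis and let X be its fractional conversion, so ξ = X.
Mole table: n_Q = 1 − X; n_R = 1 − X; n_N = X; n_I = 4.36 (inert).
Total moles n_T = 6.36 − X.
With p_i = (n_i/n_T)P, K_p = p_N / (p_Q p_R).
Setting this equal to 0.00305 kPa^-1 and taking the physical root (0 < X < 1) gives X = 0.182.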